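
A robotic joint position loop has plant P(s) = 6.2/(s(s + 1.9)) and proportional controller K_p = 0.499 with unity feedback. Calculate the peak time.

The closed-loop denominator s² + 1.9s + 3.094 gives ω_n = √3.094 = 1.759 and ζ = 1.9/(2ω_n) = 0.5401.
Damped frequency ω_d = ω_n√(1−ζ²) = 1.48 rad/s, so peak time T_p = π/ω_d = 2.12 s.

T_p = 2.12 s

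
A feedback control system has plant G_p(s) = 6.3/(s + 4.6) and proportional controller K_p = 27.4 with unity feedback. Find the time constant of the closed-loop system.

Closed-loop transfer function: T(s) = K_p·G_p(s)/(1 + K_p·G_p(s)) = 172.6/(s + 4.6 + 172.6) = 172.6/(s + 177.2).
Time constant τ = 1/177.2 = 0.00564 s.

τ = 0.00564 s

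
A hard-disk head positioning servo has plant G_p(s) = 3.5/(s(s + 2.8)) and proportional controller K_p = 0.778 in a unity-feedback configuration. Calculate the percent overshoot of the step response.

The closed-loop denominator s² + 2.8s + 2.723 gives ω_n = √2.723 = 1.65 and ζ = 2.8/(2ω_n) = 0.8484.
%OS = 100·exp(−πζ/√(1−ζ²)) = 100·exp(−π·0.8484/√0.2802) = 0.65%.

0.65%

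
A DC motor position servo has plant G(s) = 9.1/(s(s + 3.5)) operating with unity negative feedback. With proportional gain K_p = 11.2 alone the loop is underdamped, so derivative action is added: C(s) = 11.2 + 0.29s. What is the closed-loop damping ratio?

ζ = 0.304

Forward path: (11.2 + 0.29s)·9.1/(s(s+3.5)). The closed-loop characteristic equation is s² + (3.5 + 9.1·0.29)s + 9.1·11.2 = 0.
That is s² + 6.139s + 101.9 = 0, so ω_n = 10.1 rad/s and ζ = 6.139/(2·10.1) = 0.304.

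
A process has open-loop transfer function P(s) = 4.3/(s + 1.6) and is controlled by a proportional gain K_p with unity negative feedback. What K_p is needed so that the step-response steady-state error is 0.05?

K_p = 7.07

Steady-state error for a unit step on this type-0 loop is 1/(1 + K_p·P(0)).
P(0) = 2.687. Require 1/(1 + K_p·2.687) = 0.05, so 1 + 2.687·K_p = 20.
K_p = (20 − 1)/2.687 = 7.07.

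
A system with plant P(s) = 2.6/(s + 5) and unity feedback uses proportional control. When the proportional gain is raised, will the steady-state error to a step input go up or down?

e_ss = 1/(1 + K_p·P(0)); a larger K_p raises the denominator, so e_ss decreases.

decrease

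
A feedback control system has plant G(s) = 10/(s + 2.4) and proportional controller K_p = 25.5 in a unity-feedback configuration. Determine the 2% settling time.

Closed-loop transfer function: T(s) = K_p·G(s)/(1 + K_p·G(s)) = 255/(s + 2.4 + 255) = 255/(s + 257.4).
Time constant τ = 1/257.4 = 0.003885 s, so the 2% settling time is about 4τ = 0.0155 s.

T_s ≈ 0.0155 s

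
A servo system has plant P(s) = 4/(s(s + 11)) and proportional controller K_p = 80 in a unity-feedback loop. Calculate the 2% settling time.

T_s ≈ 0.727 s

Closed-loop characteristic equation: s² + 11s + 320 = 0, so ω_n = 17.89 rad/s and ζ = 11/(2·17.89) = 0.3075.
2% settling time T_s ≈ 4/(ζω_n) = 4/5.5 = 0.727 s.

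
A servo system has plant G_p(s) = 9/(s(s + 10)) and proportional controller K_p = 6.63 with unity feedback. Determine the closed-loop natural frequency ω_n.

ω_n = 7.72 rad/s

The closed-loop denominator is s(s+10) + 6.63·9 = s² + 10s + 59.67.
Matching s² + 2ζω_n s + ω_n²: ω_n = √59.67 = 7.725 rad/s and 2ζω_n = 10, so ζ = 10/(2·7.725) = 0.647.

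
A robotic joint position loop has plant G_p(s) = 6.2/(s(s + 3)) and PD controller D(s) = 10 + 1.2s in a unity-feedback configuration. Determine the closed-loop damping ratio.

Forward path: (10 + 1.2s)·6.2/(s(s+3)). The closed-loop characteristic equation is s² + (3 + 6.2·1.2)s + 6.2·10 = 0.
That is s² + 10.44s + 62 = 0, so ω_n = 7.874 rad/s and ζ = 10.44/(2·7.874) = 0.6629.

ζ = 0.663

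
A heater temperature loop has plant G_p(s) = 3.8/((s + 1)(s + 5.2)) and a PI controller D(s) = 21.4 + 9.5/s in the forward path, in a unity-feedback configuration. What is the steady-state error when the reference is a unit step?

0

The open loop D(s)G_p(s) has a pole at the origin (type 1), so the static position error constant is infinite and e_ss = 1/(1+∞) = 0.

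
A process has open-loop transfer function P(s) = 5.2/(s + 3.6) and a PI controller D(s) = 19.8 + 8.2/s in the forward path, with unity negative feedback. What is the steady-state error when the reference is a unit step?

0

The open loop D(s)P(s) has a pole at the origin (type 1), so the static position error constant is infinite and e_ss = 1/(1+∞) = 0.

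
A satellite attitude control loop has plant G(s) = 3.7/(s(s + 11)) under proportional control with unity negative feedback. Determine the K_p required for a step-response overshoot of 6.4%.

From %OS = 100·exp(−πζ/√(1−ζ²)) = 6.4%, ζ = −ln(0.064)/√(π²+ln²(0.064)) = 0.6585.
Characteristic equation s² + 11s + 3.7K_p = 0 gives ζ = 11/(2√(3.7K_p)).
Setting ζ = 0.6585: √(3.7K_p) = 11/(2·0.6585) = 8.352, so K_p = 69.76/3.7 = 18.9.

K_p = 18.9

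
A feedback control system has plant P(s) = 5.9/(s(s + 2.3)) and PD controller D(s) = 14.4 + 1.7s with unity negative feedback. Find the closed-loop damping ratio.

ζ = 0.669

Forward path: (14.4 + 1.7s)·5.9/(s(s+2.3)). The closed-loop characteristic equation is s² + (2.3 + 5.9·1.7)s + 5.9·14.4 = 0.
That is s² + 12.33s + 84.96 = 0, so ω_n = 9.217 rad/s and ζ = 12.33/(2·9.217) = 0.6688.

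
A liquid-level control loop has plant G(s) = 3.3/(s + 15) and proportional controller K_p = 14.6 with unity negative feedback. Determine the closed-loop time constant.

Closed-loop transfer function: T(s) = K_p·G(s)/(1 + K_p·G(s)) = 48.18/(s + 15 + 48.18) = 48.18/(s + 63.18).
Time constant τ = 1/63.18 = 0.0158 s.

τ = 0.0158 s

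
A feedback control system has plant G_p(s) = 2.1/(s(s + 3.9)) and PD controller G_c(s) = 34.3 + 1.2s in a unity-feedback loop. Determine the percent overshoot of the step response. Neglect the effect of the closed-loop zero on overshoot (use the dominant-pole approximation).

27.7%

Forward path: (34.3 + 1.2s)·2.1/(s(s+3.9)). The closed-loop characteristic equation is s² + (3.9 + 2.1·1.2)s + 2.1·34.3 = 0.
That is s² + 6.42s + 72.03 = 0, so ω_n = 8.487 rad/s and ζ = 6.42/(2·8.487) = 0.3782.
%OS = 100·exp(−πζ/√(1−ζ²)) = 27.7%.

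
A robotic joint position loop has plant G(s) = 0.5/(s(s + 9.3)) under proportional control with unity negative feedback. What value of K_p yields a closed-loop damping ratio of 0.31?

K_p = 450

Closed-loop characteristic equation: s² + 9.3s + K_p·0.5 = 0.
So ω_n = √(0.5K_p) and 2ζω_n = 9.3, giving ζ = 9.3/(2√(0.5K_p)).
Setting ζ = 0.31: √(0.5K_p) = 9.3/(2·0.31) = 15, so K_p = 225/0.5 = 450.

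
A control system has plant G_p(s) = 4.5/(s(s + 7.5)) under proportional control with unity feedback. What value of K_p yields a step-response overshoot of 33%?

From %OS = 100·exp(−πζ/√(1−ζ²)) = 33%, ζ = −ln(0.33)/√(π²+ln²(0.33)) = 0.3328.
Characteristic equation s² + 7.5s + 4.5K_p = 0 gives ζ = 7.5/(2√(4.5K_p)).
Setting ζ = 0.3328: √(4.5K_p) = 7.5/(2·0.3328) = 11.27, so K_p = 127/4.5 = 28.2.

K_p = 28.2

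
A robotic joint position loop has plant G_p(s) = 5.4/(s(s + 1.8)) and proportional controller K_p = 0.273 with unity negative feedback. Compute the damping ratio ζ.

ζ = 0.741

The closed-loop denominator is s(s+1.8) + 0.273·5.4 = s² + 1.8s + 1.474.
Matching s² + 2ζω_n s + ω_n²: ω_n = √1.474 = 1.214 rad/s and 2ζω_n = 1.8, so ζ = 1.8/(2·1.214) = 0.741.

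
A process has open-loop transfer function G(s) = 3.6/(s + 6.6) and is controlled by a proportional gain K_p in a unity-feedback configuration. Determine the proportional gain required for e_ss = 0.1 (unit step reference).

K_p = 16.5

For a type-0 loop with proportional control, e_ss = 1/(1 + K_p·G(0)).
G(0) = 0.5455. Require 1/(1 + K_p·0.5455) = 0.1, so 1 + 0.5455·K_p = 10.
K_p = (10 − 1)/0.5455 = 16.5.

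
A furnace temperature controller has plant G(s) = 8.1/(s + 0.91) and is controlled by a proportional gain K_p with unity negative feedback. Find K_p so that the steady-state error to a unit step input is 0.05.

For a type-0 loop with proportional control, e_ss = 1/(1 + K_p·G(0)).
G(0) = 8.901. Require 1/(1 + K_p·8.901) = 0.05, so 1 + 8.901·K_p = 20.
K_p = (20 − 1)/8.901 = 2.13.

K_p = 2.13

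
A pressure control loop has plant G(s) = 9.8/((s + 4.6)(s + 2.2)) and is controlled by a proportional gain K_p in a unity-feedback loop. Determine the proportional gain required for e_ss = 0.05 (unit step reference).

K_p = 19.6

The loop is type 0, so e_ss(step) = 1/(1 + K_pos) with K_pos = K_p·G(0).
G(0) = 0.9684. Require 1/(1 + K_p·0.9684) = 0.05, so 1 + 0.9684·K_p = 20.
K_p = (20 − 1)/0.9684 = 19.6.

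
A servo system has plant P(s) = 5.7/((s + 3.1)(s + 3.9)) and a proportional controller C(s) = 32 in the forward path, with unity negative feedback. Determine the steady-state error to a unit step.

The loop is type 0. Static position error constant K_pos = C(0)·P(0) = 32·0.4715 = 15.09.
Steady-state error to a unit step: e_ss = 1/(1+K_pos) = 1/16.09 = 0.0622.

0.0622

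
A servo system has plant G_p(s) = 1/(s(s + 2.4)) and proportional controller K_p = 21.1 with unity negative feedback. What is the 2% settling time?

From 1 + K_pG_p(s) = 0: s² + 2.4s + 21.1 = 0 ⇒ ω_n = 4.593, ζ = 0.2612.
2% settling time T_s ≈ 4/(ζω_n) = 4/1.2 = 3.33 s.

T_s ≈ 3.33 s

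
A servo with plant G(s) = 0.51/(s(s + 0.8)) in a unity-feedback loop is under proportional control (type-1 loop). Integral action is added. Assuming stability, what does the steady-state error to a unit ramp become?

The integrator raises the loop to type 2, so K_v → ∞ and e_ss to a ramp is zero.

0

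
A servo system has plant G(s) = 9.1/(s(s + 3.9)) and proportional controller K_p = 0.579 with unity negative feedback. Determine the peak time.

T_p = 2.59 s

From 1 + K_pG(s) = 0: s² + 3.9s + 5.269 = 0 ⇒ ω_n = 2.295, ζ = 0.8495.
Damped frequency ω_d = ω_n√(1−ζ²) = 1.211 rad/s, so peak time T_p = π/ω_d = 2.59 s.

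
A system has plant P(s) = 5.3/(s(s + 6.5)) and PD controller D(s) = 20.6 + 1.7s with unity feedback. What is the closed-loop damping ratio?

ζ = 0.742

Forward path: (20.6 + 1.7s)·5.3/(s(s+6.5)). The closed-loop characteristic equation is s² + (6.5 + 5.3·1.7)s + 5.3·20.6 = 0.
That is s² + 15.51s + 109.2 = 0, so ω_n = 10.45 rad/s and ζ = 15.51/(2·10.45) = 0.7422.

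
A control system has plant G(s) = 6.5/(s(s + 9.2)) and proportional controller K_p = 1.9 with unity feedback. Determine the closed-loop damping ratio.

ζ = 1.31

The closed-loop denominator is s(s+9.2) + 1.9·6.5 = s² + 9.2s + 12.35.
So ω_n² = 12.35 ⇒ ω_n = 3.514 rad/s, and ζ = 9.2/(2ω_n) = 1.31.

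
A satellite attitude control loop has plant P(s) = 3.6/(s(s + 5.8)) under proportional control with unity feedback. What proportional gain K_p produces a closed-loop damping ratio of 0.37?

Closed-loop characteristic equation: s² + 5.8s + K_p·3.6 = 0.
So ω_n = √(3.6K_p) and 2ζω_n = 5.8, giving ζ = 5.8/(2√(3.6K_p)).
Setting ζ = 0.37: √(3.6K_p) = 5.8/(2·0.37) = 7.838, so K_p = 61.43/3.6 = 17.1.

K_p = 17.1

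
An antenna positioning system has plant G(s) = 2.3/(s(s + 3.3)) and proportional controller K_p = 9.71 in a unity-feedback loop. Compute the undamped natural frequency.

ω_n = 4.73 rad/s

1 + K_p·G(s) = 0 gives s² + 3.3s + 22.33 = 0.
So ω_n² = 22.33 ⇒ ω_n = 4.726 rad/s, and ζ = 3.3/(2ω_n) = 0.349.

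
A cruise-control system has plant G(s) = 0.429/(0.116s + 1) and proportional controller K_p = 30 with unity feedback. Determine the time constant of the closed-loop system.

τ = 0.00836 s

Closed loop: T(s) = K_p·G/(1+K_p·G) = 12.87/(0.116s + 1 + 12.87), with pole at s = −(1 + 12.87)/0.116 = −119.6.
Closed-loop time constant τ = 1/119.6 = 0.00836 s.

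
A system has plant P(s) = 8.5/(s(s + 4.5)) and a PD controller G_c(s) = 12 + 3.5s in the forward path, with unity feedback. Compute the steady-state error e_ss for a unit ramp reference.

The loop has one pole at the origin (type 1). Velocity error constant K_v = lim_{s→0} s·G_c(s)P(s) = 12·8.5/4.5 = 22.67.
Steady-state error to a unit ramp: e_ss = 1/K_v = 0.0441.

0.0441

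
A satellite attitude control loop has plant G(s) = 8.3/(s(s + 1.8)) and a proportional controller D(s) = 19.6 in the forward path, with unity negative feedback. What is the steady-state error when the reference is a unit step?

0

The open loop D(s)G(s) has a pole at the origin (type 1), so the static position error constant is infinite and e_ss = 1/(1+∞) = 0.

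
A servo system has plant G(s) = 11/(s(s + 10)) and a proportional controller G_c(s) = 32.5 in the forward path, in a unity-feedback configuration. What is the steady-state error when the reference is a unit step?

The open loop G_c(s)G(s) has a pole at the origin (type 1), so the static position error constant is infinite and e_ss = 1/(1+∞) = 0.

0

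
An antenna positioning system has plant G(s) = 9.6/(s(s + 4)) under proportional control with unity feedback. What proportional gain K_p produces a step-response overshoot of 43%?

K_p = 6.19

From %OS = 100·exp(−πζ/√(1−ζ²)) = 43%, ζ = −ln(0.43)/√(π²+ln²(0.43)) = 0.2594.
Characteristic equation s² + 4s + 9.6K_p = 0 gives ζ = 4/(2√(9.6K_p)).
Setting ζ = 0.2594: √(9.6K_p) = 4/(2·0.2594) = 7.709, so K_p = 59.42/9.6 = 6.19.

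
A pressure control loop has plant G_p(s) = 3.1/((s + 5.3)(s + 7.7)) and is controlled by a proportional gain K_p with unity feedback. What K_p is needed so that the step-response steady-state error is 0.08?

For a type-0 loop with proportional control, e_ss = 1/(1 + K_p·G_p(0)).
G_p(0) = 0.07596. Require 1/(1 + K_p·0.07596) = 0.08, so 1 + 0.07596·K_p = 12.5.
K_p = (12.5 − 1)/0.07596 = 151.

K_p = 151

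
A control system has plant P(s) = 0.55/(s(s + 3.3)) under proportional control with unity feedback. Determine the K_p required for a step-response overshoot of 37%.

From %OS = 100·exp(−πζ/√(1−ζ²)) = 37%, ζ = −ln(0.37)/√(π²+ln²(0.37)) = 0.3017.
Characteristic equation s² + 3.3s + 0.55K_p = 0 gives ζ = 3.3/(2√(0.55K_p)).
Setting ζ = 0.3017: √(0.55K_p) = 3.3/(2·0.3017) = 5.468, so K_p = 29.9/0.55 = 54.4.

K_p = 54.4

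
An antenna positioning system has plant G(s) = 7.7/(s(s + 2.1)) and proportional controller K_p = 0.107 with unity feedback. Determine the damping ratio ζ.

The closed-loop denominator is s(s+2.1) + 0.107·7.7 = s² + 2.1s + 0.8239.
Matching s² + 2ζω_n s + ω_n²: ω_n = √0.8239 = 0.9077 rad/s and 2ζω_n = 2.1, so ζ = 2.1/(2·0.9077) = 1.16.

ζ = 1.16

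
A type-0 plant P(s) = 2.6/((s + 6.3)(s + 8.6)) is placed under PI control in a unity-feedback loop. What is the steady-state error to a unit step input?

The PI controller's integrator makes the forward path type 1, so e_ss to a step is zero.

0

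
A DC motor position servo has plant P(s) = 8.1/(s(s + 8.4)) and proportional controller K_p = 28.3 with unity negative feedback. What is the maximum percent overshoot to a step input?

Closed-loop characteristic equation: s² + 8.4s + 229.2 = 0, so ω_n = 15.14 rad/s and ζ = 8.4/(2·15.14) = 0.2774.
%OS = 100·exp(−πζ/√(1−ζ²)) = 100·exp(−π·0.2774/√0.923) = 40.4%.

40.4%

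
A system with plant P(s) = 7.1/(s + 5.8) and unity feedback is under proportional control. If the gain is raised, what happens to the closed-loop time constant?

Closed-loop pole is at s = −(5.8+K_p·7.1); larger K_p moves it further left, so τ = 1/(5.8+K_p·7.1) decreases.

decrease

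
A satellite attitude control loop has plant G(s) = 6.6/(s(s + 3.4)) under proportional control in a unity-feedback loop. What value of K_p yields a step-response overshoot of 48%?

K_p = 8.46

From %OS = 100·exp(−πζ/√(1−ζ²)) = 48%, ζ = −ln(0.48)/√(π²+ln²(0.48)) = 0.2275.
Characteristic equation s² + 3.4s + 6.6K_p = 0 gives ζ = 3.4/(2√(6.6K_p)).
Setting ζ = 0.2275: √(6.6K_p) = 3.4/(2·0.2275) = 7.472, so K_p = 55.84/6.6 = 8.46.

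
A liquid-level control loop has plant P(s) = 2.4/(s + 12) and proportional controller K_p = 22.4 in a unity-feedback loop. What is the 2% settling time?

Closed-loop transfer function: T(s) = K_p·P(s)/(1 + K_p·P(s)) = 53.76/(s + 12 + 53.76) = 53.76/(s + 65.76).
Time constant τ = 1/65.76 = 0.01521 s, so the 2% settling time is about 4τ = 0.0608 s.

T_s ≈ 0.0608 s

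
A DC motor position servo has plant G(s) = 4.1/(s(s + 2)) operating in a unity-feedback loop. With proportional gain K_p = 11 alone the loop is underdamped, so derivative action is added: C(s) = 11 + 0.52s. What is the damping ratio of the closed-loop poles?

ζ = 0.308

Forward path: (11 + 0.52s)·4.1/(s(s+2)). The closed-loop characteristic equation is s² + (2 + 4.1·0.52)s + 4.1·11 = 0.
That is s² + 4.132s + 45.1 = 0, so ω_n = 6.716 rad/s and ζ = 4.132/(2·6.716) = 0.3076.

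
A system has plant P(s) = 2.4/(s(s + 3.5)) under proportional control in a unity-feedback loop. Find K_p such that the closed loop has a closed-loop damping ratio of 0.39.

Closed-loop characteristic equation: s² + 3.5s + K_p·2.4 = 0.
So ω_n = √(2.4K_p) and 2ζω_n = 3.5, giving ζ = 3.5/(2√(2.4K_p)).
Setting ζ = 0.39: √(2.4K_p) = 3.5/(2·0.39) = 4.487, so K_p = 20.13/2.4 = 8.39.

K_p = 8.39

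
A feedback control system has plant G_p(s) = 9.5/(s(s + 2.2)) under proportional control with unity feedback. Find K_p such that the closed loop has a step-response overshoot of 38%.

K_p = 1.47

From %OS = 100·exp(−πζ/√(1−ζ²)) = 38%, ζ = −ln(0.38)/√(π²+ln²(0.38)) = 0.2943.
Characteristic equation s² + 2.2s + 9.5K_p = 0 gives ζ = 2.2/(2√(9.5K_p)).
Setting ζ = 0.2943: √(9.5K_p) = 2.2/(2·0.2943) = 3.737, so K_p = 13.97/9.5 = 1.47.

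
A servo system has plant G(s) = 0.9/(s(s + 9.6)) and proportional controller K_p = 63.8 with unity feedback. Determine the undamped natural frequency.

ω_n = 7.58 rad/s

The closed-loop denominator is s(s+9.6) + 63.8·0.9 = s² + 9.6s + 57.42.
So ω_n² = 57.42 ⇒ ω_n = 7.578 rad/s, and ζ = 9.6/(2ω_n) = 0.633.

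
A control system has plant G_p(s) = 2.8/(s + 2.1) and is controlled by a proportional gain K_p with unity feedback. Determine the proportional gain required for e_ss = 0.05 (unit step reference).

Steady-state error for a unit step on this type-0 loop is 1/(1 + K_p·G_p(0)).
G_p(0) = 1.333. Require 1/(1 + K_p·1.333) = 0.05, so 1 + 1.333·K_p = 20.
K_p = (20 − 1)/1.333 = 14.2.

K_p = 14.2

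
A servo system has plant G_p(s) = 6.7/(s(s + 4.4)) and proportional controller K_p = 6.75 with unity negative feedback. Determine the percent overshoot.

The closed-loop denominator s² + 4.4s + 45.23 gives ω_n = √45.23 = 6.725 and ζ = 4.4/(2ω_n) = 0.3271.
%OS = 100·exp(−πζ/√(1−ζ²)) = 100·exp(−π·0.3271/√0.893) = 33.7%.

33.7%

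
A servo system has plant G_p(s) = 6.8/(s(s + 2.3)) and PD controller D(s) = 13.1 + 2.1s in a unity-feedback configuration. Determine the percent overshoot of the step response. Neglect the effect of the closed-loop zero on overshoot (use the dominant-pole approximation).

0.311%

Forward path: (13.1 + 2.1s)·6.8/(s(s+2.3)). The closed-loop characteristic equation is s² + (2.3 + 6.8·2.1)s + 6.8·13.1 = 0.
That is s² + 16.58s + 89.08 = 0, so ω_n = 9.438 rad/s and ζ = 16.58/(2·9.438) = 0.8783.
%OS = 100·exp(−πζ/√(1−ζ²)) = 0.311%.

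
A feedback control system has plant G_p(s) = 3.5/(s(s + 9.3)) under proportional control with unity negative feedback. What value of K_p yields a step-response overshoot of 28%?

From %OS = 100·exp(−πζ/√(1−ζ²)) = 28%, ζ = −ln(0.28)/√(π²+ln²(0.28)) = 0.3755.
Characteristic equation s² + 9.3s + 3.5K_p = 0 gives ζ = 9.3/(2√(3.5K_p)).
Setting ζ = 0.3755: √(3.5K_p) = 9.3/(2·0.3755) = 12.38, so K_p = 153.3/3.5 = 43.8.

K_p = 43.8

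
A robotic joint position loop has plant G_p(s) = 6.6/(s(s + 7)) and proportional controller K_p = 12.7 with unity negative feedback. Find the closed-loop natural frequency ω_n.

1 + K_p·G_p(s) = 0 gives s² + 7s + 83.82 = 0.
Matching s² + 2ζω_n s + ω_n²: ω_n = √83.82 = 9.155 rad/s and 2ζω_n = 7, so ζ = 7/(2·9.155) = 0.382.

ω_n = 9.16 rad/s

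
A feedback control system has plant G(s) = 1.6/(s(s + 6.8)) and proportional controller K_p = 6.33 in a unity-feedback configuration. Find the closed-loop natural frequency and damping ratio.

ω_n = 3.18 rad/s, ζ = 1.07

1 + K_p·G(s) = 0 gives s² + 6.8s + 10.13 = 0.
Matching s² + 2ζω_n s + ω_n²: ω_n = √10.13 = 3.182 rad/s and 2ζω_n = 6.8, so ζ = 6.8/(2·3.182) = 1.07.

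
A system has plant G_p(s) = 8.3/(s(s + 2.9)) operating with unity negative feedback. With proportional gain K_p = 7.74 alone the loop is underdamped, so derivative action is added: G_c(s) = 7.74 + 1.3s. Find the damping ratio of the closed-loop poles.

Forward path: (7.74 + 1.3s)·8.3/(s(s+2.9)). The closed-loop characteristic equation is s² + (2.9 + 8.3·1.3)s + 8.3·7.74 = 0.
That is s² + 13.69s + 64.24 = 0, so ω_n = 8.015 rad/s and ζ = 13.69/(2·8.015) = 0.854.

ζ = 0.854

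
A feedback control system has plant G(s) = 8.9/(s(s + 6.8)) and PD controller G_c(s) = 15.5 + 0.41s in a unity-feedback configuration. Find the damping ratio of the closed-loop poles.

ζ = 0.445

Forward path: (15.5 + 0.41s)·8.9/(s(s+6.8)). The closed-loop characteristic equation is s² + (6.8 + 8.9·0.41)s + 8.9·15.5 = 0.
That is s² + 10.45s + 138 = 0, so ω_n = 11.75 rad/s and ζ = 10.45/(2·11.75) = 0.4448.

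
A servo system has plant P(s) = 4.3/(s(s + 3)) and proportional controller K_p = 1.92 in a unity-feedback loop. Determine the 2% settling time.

The closed-loop denominator s² + 3s + 8.256 gives ω_n = √8.256 = 2.873 and ζ = 3/(2ω_n) = 0.522.
2% settling time T_s ≈ 4/(ζω_n) = 4/1.5 = 2.67 s.

T_s ≈ 2.67 s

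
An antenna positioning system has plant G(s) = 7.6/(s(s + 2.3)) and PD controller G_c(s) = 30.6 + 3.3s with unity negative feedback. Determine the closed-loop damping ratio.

Forward path: (30.6 + 3.3s)·7.6/(s(s+2.3)). The closed-loop characteristic equation is s² + (2.3 + 7.6·3.3)s + 7.6·30.6 = 0.
That is s² + 27.38s + 232.6 = 0, so ω_n = 15.25 rad/s and ζ = 27.38/(2·15.25) = 0.8977.

ζ = 0.898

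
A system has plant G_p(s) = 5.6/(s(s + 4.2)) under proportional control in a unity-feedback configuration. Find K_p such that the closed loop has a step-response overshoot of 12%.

K_p = 2.52

From %OS = 100·exp(−πζ/√(1−ζ²)) = 12%, ζ = −ln(0.12)/√(π²+ln²(0.12)) = 0.5594.
Characteristic equation s² + 4.2s + 5.6K_p = 0 gives ζ = 4.2/(2√(5.6K_p)).
Setting ζ = 0.5594: √(5.6K_p) = 4.2/(2·0.5594) = 3.754, so K_p = 14.09/5.6 = 2.52.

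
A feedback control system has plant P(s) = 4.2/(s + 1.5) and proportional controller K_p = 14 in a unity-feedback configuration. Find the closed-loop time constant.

τ = 0.0166 s

Closed-loop transfer function: T(s) = K_p·P(s)/(1 + K_p·P(s)) = 58.8/(s + 1.5 + 58.8) = 58.8/(s + 60.3).
Time constant τ = 1/60.3 = 0.0166 s.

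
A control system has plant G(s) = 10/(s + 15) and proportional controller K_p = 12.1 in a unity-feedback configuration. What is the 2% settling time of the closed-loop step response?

Closed-loop transfer function: T(s) = K_p·G(s)/(1 + K_p·G(s)) = 121/(s + 15 + 121) = 121/(s + 136).
Time constant τ = 1/136 = 0.007353 s, so the 2% settling time is about 4τ = 0.0294 s.

T_s ≈ 0.0294 s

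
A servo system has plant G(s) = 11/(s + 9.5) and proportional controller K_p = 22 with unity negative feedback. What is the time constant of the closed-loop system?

Closed-loop transfer function: T(s) = K_p·G(s)/(1 + K_p·G(s)) = 242/(s + 9.5 + 242) = 242/(s + 251.5).
Time constant τ = 1/251.5 = 0.00398 s.

τ = 0.00398 s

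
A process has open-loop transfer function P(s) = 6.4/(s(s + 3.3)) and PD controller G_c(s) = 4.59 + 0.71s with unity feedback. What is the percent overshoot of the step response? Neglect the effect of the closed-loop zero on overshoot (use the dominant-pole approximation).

Forward path: (4.59 + 0.71s)·6.4/(s(s+3.3)). The closed-loop characteristic equation is s² + (3.3 + 6.4·0.71)s + 6.4·4.59 = 0.
That is s² + 7.844s + 29.38 = 0, so ω_n = 5.42 rad/s and ζ = 7.844/(2·5.42) = 0.7236.
%OS = 100·exp(−πζ/√(1−ζ²)) = 3.71%.

3.71%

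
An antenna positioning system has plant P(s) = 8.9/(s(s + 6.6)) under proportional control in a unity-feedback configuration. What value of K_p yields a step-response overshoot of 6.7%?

From %OS = 100·exp(−πζ/√(1−ζ²)) = 6.7%, ζ = −ln(0.067)/√(π²+ln²(0.067)) = 0.6522.
Characteristic equation s² + 6.6s + 8.9K_p = 0 gives ζ = 6.6/(2√(8.9K_p)).
Setting ζ = 0.6522: √(8.9K_p) = 6.6/(2·0.6522) = 5.06, so K_p = 25.6/8.9 = 2.88.

K_p = 2.88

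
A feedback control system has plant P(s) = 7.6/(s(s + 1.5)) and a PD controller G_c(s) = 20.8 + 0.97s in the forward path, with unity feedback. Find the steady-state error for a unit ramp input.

0.00949

The loop has one pole at the origin (type 1). Velocity error constant K_v = lim_{s→0} s·G_c(s)P(s) = 20.8·7.6/1.5 = 105.4.
Steady-state error to a unit ramp: e_ss = 1/K_v = 0.00949.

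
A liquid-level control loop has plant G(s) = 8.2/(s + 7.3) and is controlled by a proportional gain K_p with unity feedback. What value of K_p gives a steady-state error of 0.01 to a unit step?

The loop is type 0, so e_ss(step) = 1/(1 + K_pos) with K_pos = K_p·G(0).
G(0) = 1.123. Require 1/(1 + K_p·1.123) = 0.01, so 1 + 1.123·K_p = 100.
K_p = (100 − 1)/1.123 = 88.1.

K_p = 88.1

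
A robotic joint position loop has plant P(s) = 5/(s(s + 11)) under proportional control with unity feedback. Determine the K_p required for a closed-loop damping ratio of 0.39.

Closed-loop characteristic equation: s² + 11s + K_p·5 = 0.
So ω_n = √(5K_p) and 2ζω_n = 11, giving ζ = 11/(2√(5K_p)).
Setting ζ = 0.39: √(5K_p) = 11/(2·0.39) = 14.1, so K_p = 198.9/5 = 39.8.

K_p = 39.8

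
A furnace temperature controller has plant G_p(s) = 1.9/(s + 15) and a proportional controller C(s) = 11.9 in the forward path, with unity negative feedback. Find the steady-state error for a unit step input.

0.399

The loop is type 0. Static position error constant K_pos = C(0)·G_p(0) = 11.9·0.1267 = 1.507.
Steady-state error to a unit step: e_ss = 1/(1+K_pos) = 1/2.507 = 0.399.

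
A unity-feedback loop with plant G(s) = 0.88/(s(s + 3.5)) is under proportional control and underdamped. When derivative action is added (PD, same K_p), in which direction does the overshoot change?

decrease

The derivative term adds K·K_d to the s-coefficient of the characteristic equation, raising 2ζω_n while ω_n is unchanged; ζ increases, so overshoot decreases.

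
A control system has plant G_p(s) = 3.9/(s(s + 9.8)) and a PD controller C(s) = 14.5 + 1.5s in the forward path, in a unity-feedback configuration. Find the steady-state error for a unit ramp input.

The loop has one pole at the origin (type 1). Velocity error constant K_v = lim_{s→0} s·C(s)G_p(s) = 14.5·3.9/9.8 = 5.77.
Steady-state error to a unit ramp: e_ss = 1/K_v = 0.173.

0.173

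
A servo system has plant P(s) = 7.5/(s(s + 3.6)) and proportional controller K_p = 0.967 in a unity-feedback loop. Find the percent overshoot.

The closed-loop denominator s² + 3.6s + 7.252 gives ω_n = √7.252 = 2.693 and ζ = 3.6/(2ω_n) = 0.6684.
%OS = 100·exp(−πζ/√(1−ζ²)) = 100·exp(−π·0.6684/√0.5533) = 5.94%.

5.94%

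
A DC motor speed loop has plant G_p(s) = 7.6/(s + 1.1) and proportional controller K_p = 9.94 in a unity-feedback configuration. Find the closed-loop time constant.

Closed-loop transfer function: T(s) = K_p·G_p(s)/(1 + K_p·G_p(s)) = 75.54/(s + 1.1 + 75.54) = 75.54/(s + 76.64).
Time constant τ = 1/76.64 = 0.013 s.

τ = 0.013 s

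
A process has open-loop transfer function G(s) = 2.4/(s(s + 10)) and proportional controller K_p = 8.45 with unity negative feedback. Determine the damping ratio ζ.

With unity feedback the closed-loop characteristic equation is s² + 10s + 8.45·2.4 = s² + 10s + 20.28 = 0.
Matching s² + 2ζω_n s + ω_n²: ω_n = √20.28 = 4.503 rad/s and 2ζω_n = 10, so ζ = 10/(2·4.503) = 1.11.

ζ = 1.11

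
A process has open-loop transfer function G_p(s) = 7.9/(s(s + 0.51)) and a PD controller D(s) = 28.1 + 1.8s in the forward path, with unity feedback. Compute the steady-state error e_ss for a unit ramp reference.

The loop has one pole at the origin (type 1). Velocity error constant K_v = lim_{s→0} s·D(s)G_p(s) = 28.1·7.9/0.51 = 435.3.
Steady-state error to a unit ramp: e_ss = 1/K_v = 0.0023.

0.0023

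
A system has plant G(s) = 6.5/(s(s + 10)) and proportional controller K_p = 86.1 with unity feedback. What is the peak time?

T_p = 0.136 s

Closed-loop characteristic equation: s² + 10s + 559.6 = 0, so ω_n = 23.66 rad/s and ζ = 10/(2·23.66) = 0.2114.
Damped frequency ω_d = ω_n√(1−ζ²) = 23.12 rad/s, so peak time T_p = π/ω_d = 0.136 s.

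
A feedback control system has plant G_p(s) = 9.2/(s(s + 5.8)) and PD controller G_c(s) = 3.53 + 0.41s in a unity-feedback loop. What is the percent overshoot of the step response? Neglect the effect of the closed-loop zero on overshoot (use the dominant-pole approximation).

Forward path: (3.53 + 0.41s)·9.2/(s(s+5.8)). The closed-loop characteristic equation is s² + (5.8 + 9.2·0.41)s + 9.2·3.53 = 0.
That is s² + 9.572s + 32.48 = 0, so ω_n = 5.699 rad/s and ζ = 9.572/(2·5.699) = 0.8398.
%OS = 100·exp(−πζ/√(1−ζ²)) = 0.775%.

0.775%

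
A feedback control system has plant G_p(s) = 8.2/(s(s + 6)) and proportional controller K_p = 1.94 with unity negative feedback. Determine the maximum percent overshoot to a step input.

2.77%

The closed-loop denominator s² + 6s + 15.91 gives ω_n = √15.91 = 3.988 and ζ = 6/(2ω_n) = 0.7522.
%OS = 100·exp(−πζ/√(1−ζ²)) = 100·exp(−π·0.7522/√0.4342) = 2.77%.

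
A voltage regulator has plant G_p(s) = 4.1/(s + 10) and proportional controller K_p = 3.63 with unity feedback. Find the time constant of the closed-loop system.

τ = 0.0402 s

Closed-loop transfer function: T(s) = K_p·G_p(s)/(1 + K_p·G_p(s)) = 14.88/(s + 10 + 14.88) = 14.88/(s + 24.88).
Time constant τ = 1/24.88 = 0.0402 s.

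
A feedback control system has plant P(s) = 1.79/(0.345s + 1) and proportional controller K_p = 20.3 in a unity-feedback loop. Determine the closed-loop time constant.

τ = 0.00924 s

Closed loop: T(s) = K_p·P/(1+K_p·P) = 36.34/(0.345s + 1 + 36.34), with pole at s = −(1 + 36.34)/0.345 = −108.2.
Closed-loop time constant τ = 1/108.2 = 0.00924 s.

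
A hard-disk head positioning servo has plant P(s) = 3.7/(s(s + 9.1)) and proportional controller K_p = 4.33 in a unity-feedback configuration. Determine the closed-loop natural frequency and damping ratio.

ω_n = 4 rad/s, ζ = 1.14

1 + K_p·P(s) = 0 gives s² + 9.1s + 16.02 = 0.
So ω_n² = 16.02 ⇒ ω_n = 4.003 rad/s, and ζ = 9.1/(2ω_n) = 1.14.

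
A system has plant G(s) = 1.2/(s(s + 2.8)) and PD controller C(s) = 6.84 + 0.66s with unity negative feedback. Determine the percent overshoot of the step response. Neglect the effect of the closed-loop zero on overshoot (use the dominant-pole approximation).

7.98%

Forward path: (6.84 + 0.66s)·1.2/(s(s+2.8)). The closed-loop characteristic equation is s² + (2.8 + 1.2·0.66)s + 1.2·6.84 = 0.
That is s² + 3.592s + 8.208 = 0, so ω_n = 2.865 rad/s and ζ = 3.592/(2·2.865) = 0.6269.
%OS = 100·exp(−πζ/√(1−ζ²)) = 7.98%.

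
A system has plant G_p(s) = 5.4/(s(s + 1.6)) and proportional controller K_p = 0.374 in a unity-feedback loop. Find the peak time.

T_p = 2.67 s

The closed-loop denominator s² + 1.6s + 2.02 gives ω_n = √2.02 = 1.421 and ζ = 1.6/(2ω_n) = 0.5629.
Damped frequency ω_d = ω_n√(1−ζ²) = 1.175 rad/s, so peak time T_p = π/ω_d = 2.67 s.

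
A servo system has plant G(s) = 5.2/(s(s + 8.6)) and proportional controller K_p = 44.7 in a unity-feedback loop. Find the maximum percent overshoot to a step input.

Closed-loop characteristic equation: s² + 8.6s + 232.4 = 0, so ω_n = 15.25 rad/s and ζ = 8.6/(2·15.25) = 0.282.
%OS = 100·exp(−πζ/√(1−ζ²)) = 100·exp(−π·0.282/√0.9205) = 39.7%.

39.7%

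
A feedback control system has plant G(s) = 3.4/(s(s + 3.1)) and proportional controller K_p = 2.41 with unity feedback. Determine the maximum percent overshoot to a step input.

From 1 + K_pG(s) = 0: s² + 3.1s + 8.194 = 0 ⇒ ω_n = 2.863, ζ = 0.5415.
%OS = 100·exp(−πζ/√(1−ζ²)) = 100·exp(−π·0.5415/√0.7068) = 13.2%.

13.2%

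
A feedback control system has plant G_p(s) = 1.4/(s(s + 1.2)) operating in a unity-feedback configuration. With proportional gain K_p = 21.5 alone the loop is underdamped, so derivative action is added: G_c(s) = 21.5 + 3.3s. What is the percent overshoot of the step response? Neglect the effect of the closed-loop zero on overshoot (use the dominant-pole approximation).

14%

Forward path: (21.5 + 3.3s)·1.4/(s(s+1.2)). The closed-loop characteristic equation is s² + (1.2 + 1.4·3.3)s + 1.4·21.5 = 0.
That is s² + 5.82s + 30.1 = 0, so ω_n = 5.486 rad/s and ζ = 5.82/(2·5.486) = 0.5304.
%OS = 100·exp(−πζ/√(1−ζ²)) = 14%.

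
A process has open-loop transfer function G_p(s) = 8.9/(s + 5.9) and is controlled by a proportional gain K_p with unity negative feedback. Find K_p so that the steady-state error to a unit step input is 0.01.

For a type-0 loop with proportional control, e_ss = 1/(1 + K_p·G_p(0)).
G_p(0) = 1.508. Require 1/(1 + K_p·1.508) = 0.01, so 1 + 1.508·K_p = 100.
K_p = (100 − 1)/1.508 = 65.6.

K_p = 65.6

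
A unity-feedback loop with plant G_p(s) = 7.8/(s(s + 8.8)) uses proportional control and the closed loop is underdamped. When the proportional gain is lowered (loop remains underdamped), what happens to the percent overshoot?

ζ = 8.8/(2√(7.8K_p)) rises as K_p falls; higher damping means less overshoot.

decrease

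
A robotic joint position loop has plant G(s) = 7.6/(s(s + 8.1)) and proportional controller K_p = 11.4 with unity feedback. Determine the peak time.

T_p = 0.375 s

The closed-loop denominator s² + 8.1s + 86.64 gives ω_n = √86.64 = 9.308 and ζ = 8.1/(2ω_n) = 0.4351.
Damped frequency ω_d = ω_n√(1−ζ²) = 8.381 rad/s, so peak time T_p = π/ω_d = 0.375 s.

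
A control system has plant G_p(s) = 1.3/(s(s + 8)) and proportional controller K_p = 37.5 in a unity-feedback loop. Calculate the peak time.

T_p = 0.549 s

The closed-loop denominator s² + 8s + 48.75 gives ω_n = √48.75 = 6.982 and ζ = 8/(2ω_n) = 0.5729.
Damped frequency ω_d = ω_n√(1−ζ²) = 5.723 rad/s, so peak time T_p = π/ω_d = 0.549 s.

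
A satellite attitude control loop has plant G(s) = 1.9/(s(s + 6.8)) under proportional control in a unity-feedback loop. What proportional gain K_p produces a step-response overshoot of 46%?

K_p = 106

From %OS = 100·exp(−πζ/√(1−ζ²)) = 46%, ζ = −ln(0.46)/√(π²+ln²(0.46)) = 0.24.
Characteristic equation s² + 6.8s + 1.9K_p = 0 gives ζ = 6.8/(2√(1.9K_p)).
Setting ζ = 0.24: √(1.9K_p) = 6.8/(2·0.24) = 14.17, so K_p = 200.8/1.9 = 106.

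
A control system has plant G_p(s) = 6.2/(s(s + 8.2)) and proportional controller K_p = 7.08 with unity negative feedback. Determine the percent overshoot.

Closed-loop characteristic equation: s² + 8.2s + 43.9 = 0, so ω_n = 6.625 rad/s and ζ = 8.2/(2·6.625) = 0.6188.
%OS = 100·exp(−πζ/√(1−ζ²)) = 100·exp(−π·0.6188/√0.617) = 8.42%.

8.42%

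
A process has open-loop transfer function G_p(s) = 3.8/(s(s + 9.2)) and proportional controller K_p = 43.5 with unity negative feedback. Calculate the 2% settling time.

Closed-loop characteristic equation: s² + 9.2s + 165.3 = 0, so ω_n = 12.86 rad/s and ζ = 9.2/(2·12.86) = 0.3578.
2% settling time T_s ≈ 4/(ζω_n) = 4/4.6 = 0.87 s.

T_s ≈ 0.87 s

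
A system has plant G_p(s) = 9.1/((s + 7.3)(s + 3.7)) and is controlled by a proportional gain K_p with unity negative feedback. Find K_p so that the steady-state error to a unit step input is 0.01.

The loop is type 0, so e_ss(step) = 1/(1 + K_pos) with K_pos = K_p·G_p(0).
G_p(0) = 0.3369. Require 1/(1 + K_p·0.3369) = 0.01, so 1 + 0.3369·K_p = 100.
K_p = (100 − 1)/0.3369 = 294.

K_p = 294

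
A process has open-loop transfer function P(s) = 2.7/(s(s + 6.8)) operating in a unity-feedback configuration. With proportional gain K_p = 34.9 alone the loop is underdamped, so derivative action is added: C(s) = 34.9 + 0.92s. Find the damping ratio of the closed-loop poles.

ζ = 0.478

Forward path: (34.9 + 0.92s)·2.7/(s(s+6.8)). The closed-loop characteristic equation is s² + (6.8 + 2.7·0.92)s + 2.7·34.9 = 0.
That is s² + 9.284s + 94.23 = 0, so ω_n = 9.707 rad/s and ζ = 9.284/(2·9.707) = 0.4782.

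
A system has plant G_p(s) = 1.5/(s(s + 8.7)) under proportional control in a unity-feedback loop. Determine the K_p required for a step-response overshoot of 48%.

From %OS = 100·exp(−πζ/√(1−ζ²)) = 48%, ζ = −ln(0.48)/√(π²+ln²(0.48)) = 0.2275.
Characteristic equation s² + 8.7s + 1.5K_p = 0 gives ζ = 8.7/(2√(1.5K_p)).
Setting ζ = 0.2275: √(1.5K_p) = 8.7/(2·0.2275) = 19.12, so K_p = 365.6/1.5 = 244.

K_p = 244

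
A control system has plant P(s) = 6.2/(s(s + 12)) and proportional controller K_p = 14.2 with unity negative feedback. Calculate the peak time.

Closed-loop characteristic equation: s² + 12s + 88.04 = 0, so ω_n = 9.383 rad/s and ζ = 12/(2·9.383) = 0.6395.
Damped frequency ω_d = ω_n√(1−ζ²) = 7.214 rad/s, so peak time T_p = π/ω_d = 0.435 s.

T_p = 0.435 s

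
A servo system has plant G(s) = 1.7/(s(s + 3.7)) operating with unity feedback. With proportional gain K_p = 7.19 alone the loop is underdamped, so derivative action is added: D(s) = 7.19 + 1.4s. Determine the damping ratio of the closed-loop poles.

Forward path: (7.19 + 1.4s)·1.7/(s(s+3.7)). The closed-loop characteristic equation is s² + (3.7 + 1.7·1.4)s + 1.7·7.19 = 0.
That is s² + 6.08s + 12.22 = 0, so ω_n = 3.496 rad/s and ζ = 6.08/(2·3.496) = 0.8695.

ζ = 0.87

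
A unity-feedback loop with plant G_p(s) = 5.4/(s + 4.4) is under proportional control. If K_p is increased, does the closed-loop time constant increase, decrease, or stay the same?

Closed-loop pole is at s = −(4.4+K_p·5.4); larger K_p moves it further left, so τ = 1/(4.4+K_p·5.4) decreases.

decrease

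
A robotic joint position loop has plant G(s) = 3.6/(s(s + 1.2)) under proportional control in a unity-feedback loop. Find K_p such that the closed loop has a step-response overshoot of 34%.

From %OS = 100·exp(−πζ/√(1−ζ²)) = 34%, ζ = −ln(0.34)/√(π²+ln²(0.34)) = 0.3248.
Characteristic equation s² + 1.2s + 3.6K_p = 0 gives ζ = 1.2/(2√(3.6K_p)).
Setting ζ = 0.3248: √(3.6K_p) = 1.2/(2·0.3248) = 1.847, so K_p = 3.413/3.6 = 0.948.

K_p = 0.948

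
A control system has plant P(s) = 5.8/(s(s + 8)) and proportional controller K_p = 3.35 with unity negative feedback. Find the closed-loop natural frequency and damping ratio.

The closed-loop denominator is s(s+8) + 3.35·5.8 = s² + 8s + 19.43.
So ω_n² = 19.43 ⇒ ω_n = 4.408 rad/s, and ζ = 8/(2ω_n) = 0.907.

ω_n = 4.41 rad/s, ζ = 0.907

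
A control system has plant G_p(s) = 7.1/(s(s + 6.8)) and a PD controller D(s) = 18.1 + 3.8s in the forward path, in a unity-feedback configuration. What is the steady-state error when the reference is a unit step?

The open loop D(s)G_p(s) has a pole at the origin (type 1), so the static position error constant is infinite and e_ss = 1/(1+∞) = 0.

0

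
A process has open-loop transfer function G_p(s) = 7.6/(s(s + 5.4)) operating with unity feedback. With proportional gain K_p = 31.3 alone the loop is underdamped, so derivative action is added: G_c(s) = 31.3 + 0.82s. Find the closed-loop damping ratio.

Forward path: (31.3 + 0.82s)·7.6/(s(s+5.4)). The closed-loop characteristic equation is s² + (5.4 + 7.6·0.82)s + 7.6·31.3 = 0.
That is s² + 11.63s + 237.9 = 0, so ω_n = 15.42 rad/s and ζ = 11.63/(2·15.42) = 0.3771.

ζ = 0.377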